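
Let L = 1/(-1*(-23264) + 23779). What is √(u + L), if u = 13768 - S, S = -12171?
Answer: √6378238271806/15681 ≈ 161.06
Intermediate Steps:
u = 25939 (u = 13768 - 1*(-12171) = 13768 + 12171 = 25939)
L = 1/47043 (L = 1/(23264 + 23779) = 1/47043 ≈ 2.1257e-5)
√(u + L) = √(25939 + 1/47043) = √(1220248378/47043) = √6378238271806/15681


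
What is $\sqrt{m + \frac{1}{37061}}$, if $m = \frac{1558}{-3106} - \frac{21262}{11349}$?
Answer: $\frac{2 i \sqrt{28148999402806866961585}}{217733337939} \approx 1.5411 i$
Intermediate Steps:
$m = - \frac{41860757}{17624997}$ ($m = 1558 \left(- \frac{1}{3106}\right) - \frac{21262}{11349} = - \frac{779}{1553} - \frac{21262}{11349} = - \frac{41860757}{17624997} \approx -2.3751$)
$\sqrt{m + \frac{1}{37061}} = \sqrt{- \frac{41860757}{17624997} + \frac{1}{37061}} = \sqrt{- \frac{1551383890180}{653200013817}} = \frac{2 i \sqrt{28148999402806866961585}}{217733337939}$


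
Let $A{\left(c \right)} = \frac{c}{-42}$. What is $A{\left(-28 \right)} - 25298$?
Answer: $- \frac{75892}{3} \approx -25297.0$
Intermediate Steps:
$A{\left(c \right)} = - \frac{c}{42}$ ($A{\left(c \right)} = c \left(- \frac{1}{42}\right) = - \frac{c}{42}$)
$A{\left(-28 \right)} - 25298 = \left(- \frac{1}{42}\right) \left(-28\right) - 25298 = \frac{2}{3} - 25298 = - \frac{75892}{3}$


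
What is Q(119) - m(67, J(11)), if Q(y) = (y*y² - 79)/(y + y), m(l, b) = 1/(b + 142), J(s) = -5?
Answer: 115427861/16303 ≈ 7080.2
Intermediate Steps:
m(l, b) = 1/(142 + b)
Q(y) = (-79 + y³)/(2*y) (Q(y) = (y³ - 79)/((2*y)) = (-79 + y³)*(1/(2*y)) = (-79 + y³)/(2*y))
Q(119) - m(67, J(11)) = (½)*(-79 + 119³)/119 - 1/(142 - 5) = (½)*(1/119)*(-79 + 1685159) - 1/137 = (½)*(1/119)*1685080 - 1*1/137 = 842540/119 - 1/137 = 115427861/16303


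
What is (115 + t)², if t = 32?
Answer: 21609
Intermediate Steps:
(115 + t)² = (115 + 32)² = 147² = 21609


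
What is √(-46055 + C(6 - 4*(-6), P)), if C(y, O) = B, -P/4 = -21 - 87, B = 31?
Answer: 2*I*√11506 ≈ 214.53*I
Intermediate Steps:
P = 432 (P = -4*(-21 - 87) = -4*(-108) = 432)
C(y, O) = 31
√(-46055 + C(6 - 4*(-6), P)) = √(-46055 + 31) = √(-46024) = 2*I*√11506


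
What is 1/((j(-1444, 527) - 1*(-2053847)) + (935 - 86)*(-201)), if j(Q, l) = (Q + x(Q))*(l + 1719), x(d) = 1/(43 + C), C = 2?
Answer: -45/61198924 ≈ -7.3531e-7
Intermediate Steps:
x(d) = 1/45 (x(d) = 1/(43 + 2) = 1/45)
j(Q, l) = (1719 + l)*(1/45 + Q) (j(Q, l) = (Q + 1/45)*(l + 1719) = (1/45 + Q)*(1719 + l) = (1719 + l)*(1/45 + Q))
1/((j(-1444, 527) - 1*(-2053847)) + (935 - 86)*(-201)) = 1/(((191/5 + 1719*(-1444) + (1/45)*527 - 1444*527) - 1*(-2053847)) + (935 - 86)*(-201)) = 1/(((191/5 - 2482236 + 527/45 - 760988) + 2053847) + 849*(-201)) = 1/((-145942834/45 + 2053847) - 170649) = 1/(-53519719/45 - 170649) = 1/(-61198924/45) = -45/61198924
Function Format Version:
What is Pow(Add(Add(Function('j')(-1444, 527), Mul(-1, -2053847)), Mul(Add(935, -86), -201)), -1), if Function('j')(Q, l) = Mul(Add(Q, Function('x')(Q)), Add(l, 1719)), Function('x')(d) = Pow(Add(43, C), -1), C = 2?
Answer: Rational(-45, 61198924) ≈ -7.3531e-7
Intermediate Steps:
Function('x')(d) = Rational(1, 45) (Function('x')(d) = Pow(Add(43, 2), -1) = Pow(45, -1) = Rational(1, 45))
Function('j')(Q, l) = Mul(Add(1719, l), Add(Rational(1, 45), Q)) (Function('j')(Q, l) = Mul(Add(Q, Rational(1, 45)), Add(l, 1719)) = Mul(Add(Rational(1, 45), Q), Add(1719, l)) = Mul(Add(1719, l), Add(Rational(1, 45), Q)))
Pow(Add(Add(Function('j')(-1444, 527), Mul(-1, -2053847)), Mul(Add(935, -86), -201)), -1) = Pow(Add(Add(Add(Rational(191, 5), Mul(1719, -1444), Mul(Rational(1, 45), 527), Mul(-1444, 527)), Mul(-1, -2053847)), Mul(Add(935, -86), -201)), -1) = Pow(Add(Add(Add(Rational(191, 5), -2482236, Rational(527, 45), -760988), 2053847), Mul(849, -201)), -1) = Pow(Add(Add(Rational(-145942834, 45), 2053847), -170649), -1) = Pow(Add(Rational(-53519719, 45), -170649), -1) = Pow(Rational(-61198924, 45), -1) = Rational(-45, 61198924)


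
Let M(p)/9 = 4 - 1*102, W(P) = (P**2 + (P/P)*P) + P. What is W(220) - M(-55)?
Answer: 49722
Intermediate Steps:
W(P) = P**2 + 2*P (W(P) = (P**2 + 1*P) + P = (P**2 + P) + P = (P + P**2) + P = P**2 + 2*P)
M(p) = -882 (M(p) = 9*(4 - 1*102) = 9*(4 - 102) = 9*(-98) = -882)
W(220) - M(-55) = 220*(2 + 220) - 1*(-882) = 220*222 + 882 = 48840 + 882 = 49722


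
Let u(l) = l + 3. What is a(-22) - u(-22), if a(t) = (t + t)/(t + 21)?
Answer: 63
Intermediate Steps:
a(t) = 2*t/(21 + t) (a(t) = (2*t)/(21 + t) = 2*t/(21 + t))
u(l) = 3 + l
a(-22) - u(-22) = 2*(-22)/(21 - 22) - (3 - 22) = 2*(-22)/(-1) - 1*(-19) = 2*(-22)*(-1) + 19 = 44 + 19 = 63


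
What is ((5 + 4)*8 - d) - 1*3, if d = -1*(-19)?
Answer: 50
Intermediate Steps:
d = 19
((5 + 4)*8 - d) - 1*3 = ((5 + 4)*8 - 1*19) - 1*3 = (9*8 - 19) - 3 = (72 - 19) - 3 = 53 - 3 = 50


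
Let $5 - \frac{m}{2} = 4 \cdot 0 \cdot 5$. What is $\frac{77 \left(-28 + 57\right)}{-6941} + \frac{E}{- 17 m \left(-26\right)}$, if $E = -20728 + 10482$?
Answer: $- \frac{3681243}{1394510} \approx -2.6398$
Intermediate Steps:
$E = -10246$
$m = 10$ ($m = 10 - 2 \cdot 4 \cdot 0 \cdot 5 = 10 - 2 \cdot 0 \cdot 5 = 10 - 0 = 10 + 0 = 10$)
$\frac{77 \left(-28 + 57\right)}{-6941} + \frac{E}{- 17 m \left(-26\right)} = \frac{77 \left(-28 + 57\right)}{-6941} - \frac{10246}{\left(-17\right) 10 \left(-26\right)} = 77 \cdot 29 \left(- \frac{1}{6941}\right) - \frac{10246}{\left(-170\right) \left(-26\right)} = 2233 \left(- \frac{1}{6941}\right) - \frac{10246}{4420} = - \frac{203}{631} - \frac{5123}{2210} = - \frac{3681243}{1394510}$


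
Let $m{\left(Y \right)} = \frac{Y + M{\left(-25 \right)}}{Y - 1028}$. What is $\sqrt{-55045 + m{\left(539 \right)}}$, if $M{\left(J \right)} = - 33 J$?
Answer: $\frac{i \sqrt{13163082441}}{489} \approx 234.62 i$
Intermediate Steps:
$m{\left(Y \right)} = \frac{825 + Y}{-1028 + Y}$ ($m{\left(Y \right)} = \frac{Y - -825}{Y - 1028} = \frac{Y + 825}{-1028 + Y} = \frac{825 + Y}{-1028 + Y}$)
$\sqrt{-55045 + m{\left(539 \right)}} = \sqrt{-55045 + \frac{825 + 539}{-1028 + 539}} = \sqrt{-55045 + \frac{1}{-489} \cdot 1364} = \sqrt{-55045 - \frac{1364}{489}} = \sqrt{- \frac{26918369}{489}} = \frac{i \sqrt{13163082441}}{489}$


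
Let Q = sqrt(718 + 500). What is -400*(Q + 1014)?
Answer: -405600 - 400*sqrt(1218) ≈ -4.1956e+5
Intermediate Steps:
Q = sqrt(1218) ≈ 34.900
-400*(Q + 1014) = -400*(sqrt(1218) + 1014) = -400*(1014 + sqrt(1218)) = -405600 - 400*sqrt(1218)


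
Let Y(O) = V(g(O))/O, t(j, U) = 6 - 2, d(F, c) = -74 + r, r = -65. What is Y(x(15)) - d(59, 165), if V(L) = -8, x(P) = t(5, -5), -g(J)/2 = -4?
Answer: 137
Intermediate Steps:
g(J) = 8 (g(J) = -2*(-4) = 8)
d(F, c) = -139 (d(F, c) = -74 - 65 = -139)
t(j, U) = 4
x(P) = 4
Y(O) = -8/O
Y(x(15)) - d(59, 165) = -8/4 - 1*(-139) = -8*1/4 + 139 = -2 + 139 = 137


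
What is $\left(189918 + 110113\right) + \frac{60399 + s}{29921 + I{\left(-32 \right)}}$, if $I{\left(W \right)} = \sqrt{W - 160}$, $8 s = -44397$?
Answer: $\frac{2148874594460579}{7162131464} - \frac{438795 i \sqrt{3}}{895266433} \approx 3.0003 \cdot 10^{5} - 0.00084893 i$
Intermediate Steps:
$s = - \frac{44397}{8}$ ($s = \frac{1}{8} \left(-44397\right) = - \frac{44397}{8} \approx -5549.6$)
$I{\left(W \right)} = \sqrt{-160 + W}$
$\left(189918 + 110113\right) + \frac{60399 + s}{29921 + I{\left(-32 \right)}} = \left(189918 + 110113\right) + \frac{60399 - \frac{44397}{8}}{29921 + \sqrt{-160 - 32}} = 300031 + \frac{438795}{8 \left(29921 + \sqrt{-192}\right)} = 300031 + \frac{438795}{8 \left(29921 + 8 i \sqrt{3}\right)}$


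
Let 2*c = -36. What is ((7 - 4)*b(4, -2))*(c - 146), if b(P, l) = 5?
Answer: -2460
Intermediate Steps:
c = -18 (c = (½)*(-36) = -18)
((7 - 4)*b(4, -2))*(c - 146) = ((7 - 4)*5)*(-18 - 146) = (3*5)*(-164) = 15*(-164) = -2460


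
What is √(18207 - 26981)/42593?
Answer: I*√8774/42593 ≈ 0.0021992*I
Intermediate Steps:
√(18207 - 26981)/42593 = √(-8774)*(1/42593) = (I*√8774)*(1/42593) = I*√8774/42593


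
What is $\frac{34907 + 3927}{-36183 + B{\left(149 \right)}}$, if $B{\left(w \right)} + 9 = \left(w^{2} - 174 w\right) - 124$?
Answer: $- \frac{38834}{40041} \approx -0.96986$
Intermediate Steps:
$B{\left(w \right)} = -133 + w^{2} - 174 w$ ($B{\left(w \right)} = -9 - \left(124 - w^{2} + 174 w\right) = -133 + w^{2} - 174 w$)
$\frac{34907 + 3927}{-36183 + B{\left(149 \right)}} = \frac{34907 + 3927}{-36183 - \left(26059 - 22201\right)} = \frac{38834}{-36183 - 3858} = \frac{38834}{-40041} = 38834 \left(- \frac{1}{40041}\right) = - \frac{38834}{40041}$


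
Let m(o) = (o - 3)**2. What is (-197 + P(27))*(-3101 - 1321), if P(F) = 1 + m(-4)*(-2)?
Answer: 1300068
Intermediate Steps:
m(o) = (-3 + o)**2
P(F) = -97 (P(F) = 1 + (-3 - 4)**2*(-2) = 1 + (-7)**2*(-2) = 1 + 49*(-2) = 1 - 98 = -97)
(-197 + P(27))*(-3101 - 1321) = (-197 - 97)*(-3101 - 1321) = -294*(-4422) = 1300068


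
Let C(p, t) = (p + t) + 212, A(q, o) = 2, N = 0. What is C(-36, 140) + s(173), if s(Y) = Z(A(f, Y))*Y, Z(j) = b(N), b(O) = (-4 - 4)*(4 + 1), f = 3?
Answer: -6604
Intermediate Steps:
b(O) = -40 (b(O) = -8*5 = -40)
C(p, t) = 212 + p + t
Z(j) = -40
s(Y) = -40*Y
C(-36, 140) + s(173) = (212 - 36 + 140) - 40*173 = 316 - 6920 = -6604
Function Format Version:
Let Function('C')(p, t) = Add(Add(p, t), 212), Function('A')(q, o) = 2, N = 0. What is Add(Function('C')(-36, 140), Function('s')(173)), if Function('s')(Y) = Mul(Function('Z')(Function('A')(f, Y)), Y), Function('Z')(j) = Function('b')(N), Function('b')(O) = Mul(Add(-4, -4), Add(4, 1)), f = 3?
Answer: -6604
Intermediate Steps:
Function('b')(O) = -40 (Function('b')(O) = Mul(-8, 5) = -40)
Function('C')(p, t) = Add(212, p, t)
Function('Z')(j) = -40
Function('s')(Y) = Mul(-40, Y)
Add(Function('C')(-36, 140), Function('s')(173)) = Add(Add(212, -36, 140), Mul(-40, 173)) = Add(316, -6920) = -6604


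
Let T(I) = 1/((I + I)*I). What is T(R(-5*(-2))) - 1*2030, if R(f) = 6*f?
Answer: -14615999/7200 ≈ -2030.0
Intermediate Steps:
T(I) = 1/(2*I²) (T(I) = 1/(((2*I))*I) = (1/(2*I))/I = 1/(2*I²))
T(R(-5*(-2))) - 1*2030 = 1/(2*(6*(-5*(-2)))²) - 1*2030 = 1/(2*(6*10)²) - 2030 = (½)/60² - 2030 = (½)*(1/3600) - 2030 = 1/7200 - 2030 = -14615999/7200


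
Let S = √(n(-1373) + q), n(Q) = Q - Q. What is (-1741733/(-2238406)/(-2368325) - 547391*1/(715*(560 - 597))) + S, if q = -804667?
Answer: 731871127976059/35370787970650 + I*√804667 ≈ 20.691 + 897.03*I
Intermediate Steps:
n(Q) = 0
S = I*√804667 (S = √(0 - 804667) = √(-804667) = I*√804667 ≈ 897.03*I)
(-1741733/(-2238406)/(-2368325) - 547391*1/(715*(560 - 597))) + S = (-1741733/(-2238406)/(-2368325) - 547391*1/(715*(560 - 597))) + I*√804667 = (-1741733*(-1/2238406)*(-1/2368325) - 547391/((-37*715))) + I*√804667 = ((1741733/2238406)*(-1/2368325) - 547391/(-26455)) + I*√804667 = (-28553/86906112950 - 547391*(-1/26455)) + I*√804667 = (-28553/86906112950 + 42107/2035) + I*√804667 = 731871127976059/35370787970650 + I*√804667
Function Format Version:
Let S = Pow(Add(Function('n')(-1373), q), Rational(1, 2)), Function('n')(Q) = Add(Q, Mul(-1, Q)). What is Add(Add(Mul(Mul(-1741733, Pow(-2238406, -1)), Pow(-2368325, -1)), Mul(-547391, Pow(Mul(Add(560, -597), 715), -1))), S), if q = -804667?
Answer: Add(Rational(731871127976059, 35370787970650), Mul(I, Pow(804667, Rational(1, 2)))) ≈ Add(20.691, Mul(897.03, I))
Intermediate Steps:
Function('n')(Q) = 0
S = Mul(I, Pow(804667, Rational(1, 2))) (S = Pow(Add(0, -804667), Rational(1, 2)) = Pow(-804667, Rational(1, 2)) = Mul(I, Pow(804667, Rational(1, 2))) ≈ Mul(897.03, I))
Add(Add(Mul(Mul(-1741733, Pow(-2238406, -1)), Pow(-2368325, -1)), Mul(-547391, Pow(Mul(Add(560, -597), 715), -1))), S) = Add(Add(Mul(Mul(-1741733, Pow(-2238406, -1)), Pow(-2368325, -1)), Mul(-547391, Pow(Mul(Add(560, -597), 715), -1))), Mul(I, Pow(804667, Rational(1, 2)))) = Add(Add(Mul(Mul(-1741733, Rational(-1, 2238406)), Rational(-1, 2368325)), Mul(-547391, Pow(Mul(-37, 715), -1))), Mul(I, Pow(804667, Rational(1, 2)))) = Add(Add(Mul(Rational(1741733, 2238406), Rational(-1, 2368325)), Mul(-547391, Pow(-26455, -1))), Mul(I, Pow(804667, Rational(1, 2)))) = Add(Add(Rational(-28553, 86906112950), Mul(-547391, Rational(-1, 26455))), Mul(I, Pow(804667, Rational(1, 2)))) = Add(Add(Rational(-28553, 86906112950), Rational(42107, 2035)), Mul(I, Pow(804667, Rational(1, 2)))) = Add(Rational(731871127976059, 35370787970650), Mul(I, Pow(804667, Rational(1, 2))))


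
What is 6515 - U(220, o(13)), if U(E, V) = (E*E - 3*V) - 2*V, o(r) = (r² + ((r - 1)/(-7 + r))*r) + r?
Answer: -40845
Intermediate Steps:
o(r) = r + r² + r*(-1 + r)/(-7 + r) (o(r) = (r² + ((-1 + r)/(-7 + r))*r) + r = (r² + r*(-1 + r)/(-7 + r)) + r = r + r² + r*(-1 + r)/(-7 + r))
U(E, V) = E² - 5*V (U(E, V) = (E² - 3*V) - 2*V = E² - 5*V)
6515 - U(220, o(13)) = 6515 - (220² - 65*(-8 + 13² - 5*13)/(-7 + 13)) = 6515 - (48400 - 65*(-8 + 169 - 65)/6) = 6515 - (48400 - 65*96/6) = 6515 - (48400 - 5*208) = 6515 - (48400 - 1040) = 6515 - 1*47360 = 6515 - 47360 = -40845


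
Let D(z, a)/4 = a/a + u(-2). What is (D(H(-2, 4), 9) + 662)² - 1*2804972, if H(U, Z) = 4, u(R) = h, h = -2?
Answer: -2372008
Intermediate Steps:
u(R) = -2
D(z, a) = -4 (D(z, a) = 4*(a/a - 2) = 4*(1 - 2) = 4*(-1) = -4)
(D(H(-2, 4), 9) + 662)² - 1*2804972 = (-4 + 662)² - 1*2804972 = 658² - 2804972 = 432964 - 2804972 = -2372008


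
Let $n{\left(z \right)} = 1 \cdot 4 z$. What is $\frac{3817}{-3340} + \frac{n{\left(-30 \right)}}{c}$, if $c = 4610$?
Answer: $- \frac{1799717}{1539740} \approx -1.1688$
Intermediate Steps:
$n{\left(z \right)} = 4 z$
$\frac{3817}{-3340} + \frac{n{\left(-30 \right)}}{c} = \frac{3817}{-3340} + \frac{4 \left(-30\right)}{4610} = 3817 \left(- \frac{1}{3340}\right) - \frac{12}{461} = - \frac{3817}{3340} - \frac{12}{461} = - \frac{1799717}{1539740}$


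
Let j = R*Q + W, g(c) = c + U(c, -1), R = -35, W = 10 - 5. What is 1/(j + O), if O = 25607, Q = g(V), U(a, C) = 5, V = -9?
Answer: 1/25752 ≈ 3.8832e-5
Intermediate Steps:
W = 5
g(c) = 5 + c (g(c) = c + 5 = 5 + c)
Q = -4 (Q = 5 - 9 = -4)
j = 145 (j = -35*(-4) + 5 = 140 + 5 = 145)
1/(j + O) = 1/(145 + 25607) = 1/25752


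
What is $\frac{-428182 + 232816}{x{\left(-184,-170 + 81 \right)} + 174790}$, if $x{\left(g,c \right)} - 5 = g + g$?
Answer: $- \frac{195366}{174427} \approx -1.12$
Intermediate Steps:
$x{\left(g,c \right)} = 5 + 2 g$ ($x{\left(g,c \right)} = 5 + \left(g + g\right) = 5 + 2 g$)
$\frac{-428182 + 232816}{x{\left(-184,-170 + 81 \right)} + 174790} = \frac{-428182 + 232816}{\left(5 + 2 \left(-184\right)\right) + 174790} = - \frac{195366}{\left(5 - 368\right) + 174790} = - \frac{195366}{-363 + 174790} = - \frac{195366}{174427}$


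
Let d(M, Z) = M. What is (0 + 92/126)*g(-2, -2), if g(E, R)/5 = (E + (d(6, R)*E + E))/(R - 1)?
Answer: 3680/189 ≈ 19.471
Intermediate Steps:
g(E, R) = 40*E/(-1 + R) (g(E, R) = 5*((E + (6*E + E))/(R - 1)) = 5*((E + 7*E)/(-1 + R)) = 5*((8*E)/(-1 + R)) = 5*(8*E/(-1 + R)) = 40*E/(-1 + R))
(0 + 92/126)*g(-2, -2) = (0 + 92/126)*(40*(-2)/(-1 - 2)) = (0 + 92*(1/126))*(40*(-2)/(-3)) = (0 + 46/63)*(40*(-2)*(-⅓)) = (46/63)*(80/3) = 3680/189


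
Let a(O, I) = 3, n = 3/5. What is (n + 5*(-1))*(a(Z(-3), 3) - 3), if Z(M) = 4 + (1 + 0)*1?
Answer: 0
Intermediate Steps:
n = ⅗ (n = 3*(⅕) = ⅗ ≈ 0.60000)
Z(M) = 5 (Z(M) = 4 + 1*1 = 4 + 1 = 5)
(n + 5*(-1))*(a(Z(-3), 3) - 3) = (⅗ + 5*(-1))*(3 - 3) = (⅗ - 5)*0 = -22/5*0 = 0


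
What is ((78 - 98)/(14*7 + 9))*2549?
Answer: -50980/107 ≈ -476.45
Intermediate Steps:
((78 - 98)/(14*7 + 9))*2549 = -20/(98 + 9)*2549 = -20/107*2549 = -50980/107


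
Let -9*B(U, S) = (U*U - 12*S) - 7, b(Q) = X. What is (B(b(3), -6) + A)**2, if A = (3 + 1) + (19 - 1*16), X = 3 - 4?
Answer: 1/9 ≈ 0.11111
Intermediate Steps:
X = -1
b(Q) = -1
B(U, S) = 7/9 - U**2/9 + 4*S/3 (B(U, S) = -((U*U - 12*S) - 7)/9 = -((U**2 - 12*S) - 7)/9 = -(-7 + U**2 - 12*S)/9 = 7/9 - U**2/9 + 4*S/3)
A = 7 (A = 4 + (19 - 16) = 4 + 3 = 7)
(B(b(3), -6) + A)**2 = ((7/9 - 1/9*(-1)**2 + (4/3)*(-6)) + 7)**2 = ((7/9 - 1/9*1 - 8) + 7)**2 = ((7/9 - 1/9 - 8) + 7)**2 = (-22/3 + 7)**2 = (-1/3)**2 = 1/9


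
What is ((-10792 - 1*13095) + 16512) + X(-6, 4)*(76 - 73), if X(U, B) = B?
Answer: -7363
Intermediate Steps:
((-10792 - 1*13095) + 16512) + X(-6, 4)*(76 - 73) = ((-10792 - 1*13095) + 16512) + 4*(76 - 73) = ((-10792 - 13095) + 16512) + 4*3 = (-23887 + 16512) + 12 = -7375 + 12 = -7363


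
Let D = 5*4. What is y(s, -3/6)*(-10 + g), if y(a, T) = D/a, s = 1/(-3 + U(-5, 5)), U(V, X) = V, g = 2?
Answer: 1280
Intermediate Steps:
s = -⅛ (s = 1/(-3 - 5) = 1/(-8) = -⅛ ≈ -0.12500)
D = 20
y(a, T) = 20/a
y(s, -3/6)*(-10 + g) = (20/(-⅛))*(-10 + 2) = (20*(-8))*(-8) = -160*(-8) = 1280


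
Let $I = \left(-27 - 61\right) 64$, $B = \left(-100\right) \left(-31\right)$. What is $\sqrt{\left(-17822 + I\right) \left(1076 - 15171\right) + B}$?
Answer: $\sqrt{330587230} \approx 18182.0$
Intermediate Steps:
$B = 3100$
$I = -5632$ ($I = \left(-88\right) 64 = -5632$)
$\sqrt{\left(-17822 + I\right) \left(1076 - 15171\right) + B} = \sqrt{\left(-17822 - 5632\right) \left(1076 - 15171\right) + 3100} = \sqrt{\left(-23454\right) \left(-14095\right) + 3100} = \sqrt{330584130 + 3100} = \sqrt{330587230}$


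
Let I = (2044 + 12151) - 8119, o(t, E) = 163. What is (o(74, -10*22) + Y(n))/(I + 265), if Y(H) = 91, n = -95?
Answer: 254/6341 ≈ 0.040057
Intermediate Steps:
I = 6076 (I = 14195 - 8119 = 6076)
(o(74, -10*22) + Y(n))/(I + 265) = (163 + 91)/(6076 + 265) = 254/6341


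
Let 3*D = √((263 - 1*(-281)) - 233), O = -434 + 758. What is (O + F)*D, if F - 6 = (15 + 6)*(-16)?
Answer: -2*√311 ≈ -35.270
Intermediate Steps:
O = 324
F = -330 (F = 6 + (15 + 6)*(-16) = 6 + 21*(-16) = 6 - 336 = -330)
D = √311/3 (D = √((263 - 1*(-281)) - 233)/3 = √((263 + 281) - 233)/3 = √(544 - 233)/3 = √311/3 ≈ 5.8784)
(O + F)*D = (324 - 330)*(√311/3) = -2*√311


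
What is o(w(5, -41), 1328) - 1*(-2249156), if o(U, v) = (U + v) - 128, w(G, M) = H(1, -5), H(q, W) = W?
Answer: 2250351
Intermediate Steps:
w(G, M) = -5
o(U, v) = -128 + U + v
o(w(5, -41), 1328) - 1*(-2249156) = (-128 - 5 + 1328) - 1*(-2249156) = 1195 + 2249156 = 2250351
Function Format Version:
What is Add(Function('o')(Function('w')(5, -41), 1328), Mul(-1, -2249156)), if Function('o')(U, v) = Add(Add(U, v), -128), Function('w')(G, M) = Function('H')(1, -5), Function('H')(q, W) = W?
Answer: 2250351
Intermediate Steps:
Function('w')(G, M) = -5
Function('o')(U, v) = Add(-128, U, v)
Add(Function('o')(Function('w')(5, -41), 1328), Mul(-1, -2249156)) = Add(Add(-128, -5, 1328), Mul(-1, -2249156)) = Add(1195, 2249156) = 2250351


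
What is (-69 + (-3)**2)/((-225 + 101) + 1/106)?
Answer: 2120/4381 ≈ 0.48391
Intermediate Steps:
(-69 + (-3)**2)/((-225 + 101) + 1/106) = (-69 + 9)/(-124 + 1/106) = -60/(-13143/106) = -60*(-106/13143) = 2120/4381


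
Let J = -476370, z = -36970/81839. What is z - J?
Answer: 38985607460/81839 ≈ 4.7637e+5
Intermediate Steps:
z = -36970/81839 (z = -36970*1/81839 = -36970/81839 ≈ -0.45174)
z - J = -36970/81839 - 1*(-476370) = -36970/81839 + 476370 = 38985607460/81839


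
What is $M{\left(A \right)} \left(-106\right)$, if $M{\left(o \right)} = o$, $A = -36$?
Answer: $3816$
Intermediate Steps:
$M{\left(A \right)} \left(-106\right) = \left(-36\right) \left(-106\right) = 3816$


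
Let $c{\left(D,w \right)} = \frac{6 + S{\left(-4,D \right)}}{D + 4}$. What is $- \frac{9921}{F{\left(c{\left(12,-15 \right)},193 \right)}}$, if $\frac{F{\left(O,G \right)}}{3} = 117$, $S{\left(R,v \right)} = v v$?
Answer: $- \frac{3307}{117} \approx -28.265$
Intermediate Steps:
$S{\left(R,v \right)} = v^{2}$
$c{\left(D,w \right)} = \frac{6 + D^{2}}{4 + D}$ ($c{\left(D,w \right)} = \frac{6 + D^{2}}{D + 4} = \frac{6 + D^{2}}{4 + D}$)
$F{\left(O,G \right)} = 351$ ($F{\left(O,G \right)} = 3 \cdot 117 = 351$)
$- \frac{9921}{F{\left(c{\left(12,-15 \right)},193 \right)}} = - \frac{9921}{351} = \left(-9921\right) \frac{1}{351} = - \frac{3307}{117}$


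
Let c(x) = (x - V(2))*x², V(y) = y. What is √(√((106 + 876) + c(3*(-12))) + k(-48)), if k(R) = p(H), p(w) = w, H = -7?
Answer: √(-7 + I*√48266) ≈ 10.315 + 10.649*I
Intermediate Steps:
k(R) = -7
c(x) = x²*(-2 + x) (c(x) = (x - 1*2)*x² = (x - 2)*x² = (-2 + x)*x² = x²*(-2 + x))
√(√((106 + 876) + c(3*(-12))) + k(-48)) = √(√((106 + 876) + (3*(-12))²*(-2 + 3*(-12))) - 7) = √(√(982 + (-36)²*(-2 - 36)) - 7) = √(√(982 + 1296*(-38)) - 7) = √(√(982 - 49248) - 7) = √(√(-48266) - 7) = √(I*√48266 - 7) = √(-7 + I*√48266)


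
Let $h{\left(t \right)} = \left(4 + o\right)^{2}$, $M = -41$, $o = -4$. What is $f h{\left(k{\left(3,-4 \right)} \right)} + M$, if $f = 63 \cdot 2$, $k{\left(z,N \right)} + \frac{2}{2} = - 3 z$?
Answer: $-41$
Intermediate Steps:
$k{\left(z,N \right)} = -1 - 3 z$
$f = 126$
$h{\left(t \right)} = 0$ ($h{\left(t \right)} = \left(4 - 4\right)^{2} = 0^{2} = 0$)
$f h{\left(k{\left(3,-4 \right)} \right)} + M = 126 \cdot 0 - 41 = 0 - 41 = -41$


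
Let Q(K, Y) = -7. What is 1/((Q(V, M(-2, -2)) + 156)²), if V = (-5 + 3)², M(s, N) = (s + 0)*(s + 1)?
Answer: 1/22201 ≈ 4.5043e-5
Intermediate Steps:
M(s, N) = s*(1 + s)
V = 4 (V = (-2)² = 4)
1/((Q(V, M(-2, -2)) + 156)²) = 1/((-7 + 156)²) = 1/(149²) = 1/22201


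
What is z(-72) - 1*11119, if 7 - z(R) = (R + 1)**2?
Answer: -16153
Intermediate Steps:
z(R) = 7 - (1 + R)**2 (z(R) = 7 - (R + 1)**2 = 7 - (1 + R)**2)
z(-72) - 1*11119 = (7 - (1 - 72)**2) - 1*11119 = (7 - 1*(-71)**2) - 11119 = (7 - 1*5041) - 11119 = (7 - 5041) - 11119 = -5034 - 11119 = -16153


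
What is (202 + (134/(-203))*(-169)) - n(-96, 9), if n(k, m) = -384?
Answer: 141604/203 ≈ 697.56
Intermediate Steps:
(202 + (134/(-203))*(-169)) - n(-96, 9) = (202 + (134/(-203))*(-169)) - 1*(-384) = (202 + (134*(-1/203))*(-169)) + 384 = (202 - 134/203*(-169)) + 384 = (202 + 22646/203) + 384 = 63652/203 + 384 = 141604/203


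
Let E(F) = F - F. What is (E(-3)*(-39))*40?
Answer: 0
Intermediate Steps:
E(F) = 0
(E(-3)*(-39))*40 = (0*(-39))*40 = 0*40 = 0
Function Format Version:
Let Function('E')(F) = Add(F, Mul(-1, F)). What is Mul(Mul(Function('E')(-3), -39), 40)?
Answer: 0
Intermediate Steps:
Function('E')(F) = 0
Mul(Mul(Function('E')(-3), -39), 40) = Mul(Mul(0, -39), 40) = Mul(0, 40) = 0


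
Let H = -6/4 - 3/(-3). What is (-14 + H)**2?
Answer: 841/4 ≈ 210.25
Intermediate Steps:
H = -1/2 (H = -6*1/4 - 3*(-1/3) = -3/2 + 1 = -1/2 ≈ -0.50000)
(-14 + H)**2 = (-14 - 1/2)**2 = (-29/2)**2 = 841/4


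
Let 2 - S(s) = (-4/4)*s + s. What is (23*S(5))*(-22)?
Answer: -1012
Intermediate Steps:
S(s) = 2 (S(s) = 2 - ((-4/4)*s + s) = 2 - ((-4*¼)*s + s) = 2 - (-s + s) = 2 - 1*0 = 2 + 0 = 2)
(23*S(5))*(-22) = (23*2)*(-22) = 46*(-22) = -1012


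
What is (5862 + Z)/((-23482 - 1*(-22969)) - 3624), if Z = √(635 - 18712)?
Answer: -1954/1379 - I*√18077/4137 ≈ -1.417 - 0.0325*I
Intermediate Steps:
Z = I*√18077 (Z = √(-18077) = I*√18077 ≈ 134.45*I)
(5862 + Z)/((-23482 - 1*(-22969)) - 3624) = (5862 + I*√18077)/((-23482 - 1*(-22969)) - 3624) = (5862 + I*√18077)/((-23482 + 22969) - 3624) = (5862 + I*√18077)/(-513 - 3624) = (5862 + I*√18077)/(-4137) = (5862 + I*√18077)*(-1/4137) = -1954/1379 - I*√18077/4137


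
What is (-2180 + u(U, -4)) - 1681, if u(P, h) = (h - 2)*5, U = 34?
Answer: -3891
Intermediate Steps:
u(P, h) = -10 + 5*h (u(P, h) = (-2 + h)*5 = -10 + 5*h)
(-2180 + u(U, -4)) - 1681 = (-2180 + (-10 + 5*(-4))) - 1681 = (-2180 + (-10 - 20)) - 1681 = (-2180 - 30) - 1681 = -2210 - 1681 = -3891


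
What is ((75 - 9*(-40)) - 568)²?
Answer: 17689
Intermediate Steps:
((75 - 9*(-40)) - 568)² = ((75 + 360) - 568)² = (435 - 568)² = (-133)² = 17689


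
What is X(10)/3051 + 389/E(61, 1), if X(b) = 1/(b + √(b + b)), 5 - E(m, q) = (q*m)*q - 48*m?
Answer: 593599/4381236 - √5/122040 ≈ 0.13547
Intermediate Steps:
E(m, q) = 5 + 48*m - m*q² (E(m, q) = 5 - ((q*m)*q - 48*m) = 5 - ((m*q)*q - 48*m) = 5 - (m*q² - 48*m) = 5 - (-48*m + m*q²) = 5 + (48*m - m*q²) = 5 + 48*m - m*q²)
X(b) = 1/(b + √2*√b) (X(b) = 1/(b + √(2*b)) = 1/(b + √2*√b))
X(10)/3051 + 389/E(61, 1) = 1/((10 + √2*√10)*3051) + 389/(5 + 48*61 - 1*61*1²) = (1/3051)/(10 + 2*√5) + 389/(5 + 2928 - 1*61*1) = 1/(3051*(10 + 2*√5)) + 389/(5 + 2928 - 61) = 1/(3051*(10 + 2*√5)) + 389/2872 = 389/2872 + 1/(3051*(10 + 2*√5))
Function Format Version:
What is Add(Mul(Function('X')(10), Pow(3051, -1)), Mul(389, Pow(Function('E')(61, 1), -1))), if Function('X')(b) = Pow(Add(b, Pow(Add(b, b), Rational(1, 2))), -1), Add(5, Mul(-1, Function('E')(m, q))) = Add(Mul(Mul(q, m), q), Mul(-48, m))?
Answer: Add(Rational(593599, 4381236), Mul(Rational(-1, 122040), Pow(5, Rational(1, 2)))) ≈ 0.13547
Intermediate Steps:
Function('E')(m, q) = Add(5, Mul(48, m), Mul(-1, m, Pow(q, 2))) (Function('E')(m, q) = Add(5, Mul(-1, Add(Mul(Mul(q, m), q), Mul(-48, m)))) = Add(5, Mul(-1, Add(Mul(Mul(m, q), q), Mul(-48, m)))) = Add(5, Mul(-1, Add(Mul(m, Pow(q, 2)), Mul(-48, m)))) = Add(5, Mul(-1, Add(Mul(-48, m), Mul(m, Pow(q, 2))))) = Add(5, Add(Mul(48, m), Mul(-1, m, Pow(q, 2)))) = Add(5, Mul(48, m), Mul(-1, m, Pow(q, 2))))
Function('X')(b) = Pow(Add(b, Mul(Pow(2, Rational(1, 2)), Pow(b, Rational(1, 2)))), -1) (Function('X')(b) = Pow(Add(b, Pow(Mul(2, b), Rational(1, 2))), -1) = Pow(Add(b, Mul(Pow(2, Rational(1, 2)), Pow(b, Rational(1, 2)))), -1))
Add(Mul(Function('X')(10), Pow(3051, -1)), Mul(389, Pow(Function('E')(61, 1), -1))) = Add(Mul(Pow(Add(10, Mul(Pow(2, Rational(1, 2)), Pow(10, Rational(1, 2)))), -1), Pow(3051, -1)), Mul(389, Pow(Add(5, Mul(48, 61), Mul(-1, 61, Pow(1, 2))), -1))) = Add(Mul(Pow(Add(10, Mul(2, Pow(5, Rational(1, 2)))), -1), Rational(1, 3051)), Mul(389, Pow(Add(5, 2928, Mul(-1, 61, 1)), -1))) = Add(Mul(Rational(1, 3051), Pow(Add(10, Mul(2, Pow(5, Rational(1, 2)))), -1)), Mul(389, Pow(Add(5, 2928, -61), -1))) = Add(Mul(Rational(1, 3051), Pow(Add(10, Mul(2, Pow(5, Rational(1, 2)))), -1)), Mul(389, Pow(2872, -1))) = Add(Mul(Rational(1, 3051), Pow(Add(10, Mul(2, Pow(5, Rational(1, 2)))), -1)), Mul(389, Rational(1, 2872))) = Add(Mul(Rational(1, 3051), Pow(Add(10, Mul(2, Pow(5, Rational(1, 2)))), -1)), Rational(389, 2872)) = Add(Rational(389, 2872), Mul(Rational(1, 3051), Pow(Add(10, Mul(2, Pow(5, Rational(1, 2)))), -1)))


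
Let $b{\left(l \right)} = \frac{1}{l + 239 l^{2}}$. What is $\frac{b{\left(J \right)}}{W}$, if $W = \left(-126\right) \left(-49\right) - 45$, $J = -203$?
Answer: $\frac{1}{60362976492} \approx 1.6566 \cdot 10^{-11}$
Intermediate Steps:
$W = 6129$ ($W = 6174 - 45 = 6129$)
$\frac{b{\left(J \right)}}{W} = \frac{\frac{1}{-203} \frac{1}{1 + 239 \left(-203\right)}}{6129} = - \frac{1}{203 \left(1 - 48517\right)} \frac{1}{6129} = - \frac{1}{203 \left(-48516\right)} \frac{1}{6129} = \left(- \frac{1}{203}\right) \left(- \frac{1}{48516}\right) \frac{1}{6129} = \frac{1}{9848748} \cdot \frac{1}{6129} = \frac{1}{60362976492}$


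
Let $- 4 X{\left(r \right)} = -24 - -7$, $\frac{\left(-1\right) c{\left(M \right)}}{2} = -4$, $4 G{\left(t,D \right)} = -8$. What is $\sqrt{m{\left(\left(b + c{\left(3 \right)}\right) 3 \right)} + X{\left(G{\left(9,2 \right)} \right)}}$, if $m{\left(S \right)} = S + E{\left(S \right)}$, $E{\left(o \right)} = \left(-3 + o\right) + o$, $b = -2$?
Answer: $\frac{\sqrt{221}}{2} \approx 7.433$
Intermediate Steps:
$G{\left(t,D \right)} = -2$ ($G{\left(t,D \right)} = \frac{1}{4} \left(-8\right) = -2$)
$c{\left(M \right)} = 8$ ($c{\left(M \right)} = \left(-2\right) \left(-4\right) = 8$)
$X{\left(r \right)} = \frac{17}{4}$ ($X{\left(r \right)} = - \frac{-24 - -7}{4} = - \frac{-24 + 7}{4} = \left(- \frac{1}{4}\right) \left(-17\right) = \frac{17}{4}$)
$E{\left(o \right)} = -3 + 2 o$
$m{\left(S \right)} = -3 + 3 S$ ($m{\left(S \right)} = S + \left(-3 + 2 S\right) = -3 + 3 S$)
$\sqrt{m{\left(\left(b + c{\left(3 \right)}\right) 3 \right)} + X{\left(G{\left(9,2 \right)} \right)}} = \sqrt{\left(-3 + 3 \left(-2 + 8\right) 3\right) + \frac{17}{4}} = \sqrt{\left(-3 + 3 \cdot 6 \cdot 3\right) + \frac{17}{4}} = \sqrt{\left(-3 + 3 \cdot 18\right) + \frac{17}{4}} = \sqrt{\left(-3 + 54\right) + \frac{17}{4}} = \sqrt{51 + \frac{17}{4}} = \sqrt{\frac{221}{4}} = \frac{\sqrt{221}}{2}$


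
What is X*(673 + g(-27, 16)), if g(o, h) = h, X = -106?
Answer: -73034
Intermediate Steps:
X*(673 + g(-27, 16)) = -106*(673 + 16) = -106*689 = -73034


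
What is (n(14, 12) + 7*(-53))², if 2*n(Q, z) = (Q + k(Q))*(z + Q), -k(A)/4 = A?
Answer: 840889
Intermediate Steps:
k(A) = -4*A
n(Q, z) = -3*Q*(Q + z)/2 (n(Q, z) = ((Q - 4*Q)*(z + Q))/2 = ((-3*Q)*(Q + z))/2 = (-3*Q*(Q + z))/2 = -3*Q*(Q + z)/2)
(n(14, 12) + 7*(-53))² = ((3/2)*14*(-1*14 - 1*12) + 7*(-53))² = ((3/2)*14*(-14 - 12) - 371)² = ((3/2)*14*(-26) - 371)² = (-546 - 371)² = (-917)² = 840889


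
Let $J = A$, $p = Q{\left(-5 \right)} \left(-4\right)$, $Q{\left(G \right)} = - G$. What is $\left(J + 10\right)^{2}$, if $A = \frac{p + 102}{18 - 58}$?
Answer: $\frac{25281}{400} \approx 63.203$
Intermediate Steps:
$p = -20$ ($p = \left(-1\right) \left(-5\right) \left(-4\right) = 5 \left(-4\right) = -20$)
$A = - \frac{41}{20}$ ($A = \frac{-20 + 102}{18 - 58} = \frac{82}{-40} = 82 \left(- \frac{1}{40}\right) = - \frac{41}{20} \approx -2.05$)
$J = - \frac{41}{20} \approx -2.05$
$\left(J + 10\right)^{2} = \left(- \frac{41}{20} + 10\right)^{2} = \left(\frac{159}{20}\right)^{2} = \frac{25281}{400}$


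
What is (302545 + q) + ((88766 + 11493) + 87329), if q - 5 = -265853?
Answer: 224285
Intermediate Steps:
q = -265848 (q = 5 - 265853 = -265848)
(302545 + q) + ((88766 + 11493) + 87329) = (302545 - 265848) + ((88766 + 11493) + 87329) = 36697 + (100259 + 87329) = 36697 + 187588 = 224285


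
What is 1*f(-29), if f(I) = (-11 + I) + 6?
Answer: -34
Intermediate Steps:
f(I) = -5 + I
1*f(-29) = 1*(-5 - 29) = 1*(-34) = -34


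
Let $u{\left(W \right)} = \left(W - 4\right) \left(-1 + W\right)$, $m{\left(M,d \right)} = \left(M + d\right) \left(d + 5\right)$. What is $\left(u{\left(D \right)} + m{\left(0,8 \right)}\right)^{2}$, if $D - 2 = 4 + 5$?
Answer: $30276$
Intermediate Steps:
$m{\left(M,d \right)} = \left(5 + d\right) \left(M + d\right)$ ($m{\left(M,d \right)} = \left(M + d\right) \left(5 + d\right) = \left(5 + d\right) \left(M + d\right)$)
$D = 11$ ($D = 2 + \left(4 + 5\right) = 2 + 9 = 11$)
$u{\left(W \right)} = \left(-1 + W\right) \left(-4 + W\right)$ ($u{\left(W \right)} = \left(-4 + W\right) \left(-1 + W\right) = \left(-1 + W\right) \left(-4 + W\right)$)
$\left(u{\left(D \right)} + m{\left(0,8 \right)}\right)^{2} = \left(\left(4 + 11^{2} - 55\right) + \left(8^{2} + 5 \cdot 0 + 5 \cdot 8 + 0 \cdot 8\right)\right)^{2} = \left(\left(4 + 121 - 55\right) + \left(64 + 0 + 40 + 0\right)\right)^{2} = \left(70 + 104\right)^{2} = 174^{2} = 30276$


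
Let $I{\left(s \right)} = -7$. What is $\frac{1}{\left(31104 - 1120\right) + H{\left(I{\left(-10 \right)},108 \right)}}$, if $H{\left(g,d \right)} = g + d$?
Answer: $\frac{1}{30085} \approx 3.3239 \cdot 10^{-5}$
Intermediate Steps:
$H{\left(g,d \right)} = d + g$
$\frac{1}{\left(31104 - 1120\right) + H{\left(I{\left(-10 \right)},108 \right)}} = \frac{1}{\left(31104 - 1120\right) + \left(108 - 7\right)} = \frac{1}{\left(31104 - 1120\right) + 101} = \frac{1}{29984 + 101} = \frac{1}{30085}$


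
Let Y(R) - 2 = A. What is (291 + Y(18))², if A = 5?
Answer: 88804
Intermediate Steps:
Y(R) = 7 (Y(R) = 2 + 5 = 7)
(291 + Y(18))² = (291 + 7)² = 298² = 88804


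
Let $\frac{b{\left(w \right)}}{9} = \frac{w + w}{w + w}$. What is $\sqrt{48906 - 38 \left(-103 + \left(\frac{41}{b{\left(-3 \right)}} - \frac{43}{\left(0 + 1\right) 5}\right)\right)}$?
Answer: $\frac{2 \sqrt{2979770}}{15} \approx 230.16$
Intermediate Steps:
$b{\left(w \right)} = 9$ ($b{\left(w \right)} = 9 \frac{w + w}{w + w} = 9 \frac{2 w}{2 w} = 9 \cdot 2 w \frac{1}{2 w} = 9 \cdot 1 = 9$)
$\sqrt{48906 - 38 \left(-103 + \left(\frac{41}{b{\left(-3 \right)}} - \frac{43}{\left(0 + 1\right) 5}\right)\right)} = \sqrt{48906 - 38 \left(-103 + \left(\frac{41}{9} - \frac{43}{\left(0 + 1\right) 5}\right)\right)} = \sqrt{48906 - 38 \left(-103 + \left(41 \cdot \frac{1}{9} - \frac{43}{1 \cdot 5}\right)\right)} = \sqrt{48906 - 38 \left(-103 + \left(\frac{41}{9} - \frac{43}{5}\right)\right)} = \sqrt{48906 - 38 \left(-103 - \frac{182}{45}\right)} = \sqrt{48906 - - \frac{183046}{45}} = \sqrt{48906 + \frac{183046}{45}} = \sqrt{\frac{2383816}{45}} = \frac{2 \sqrt{2979770}}{15}$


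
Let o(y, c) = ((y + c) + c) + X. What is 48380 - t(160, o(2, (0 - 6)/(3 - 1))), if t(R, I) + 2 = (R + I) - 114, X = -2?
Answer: 48342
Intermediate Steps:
o(y, c) = -2 + y + 2*c (o(y, c) = ((y + c) + c) - 2 = ((c + y) + c) - 2 = (y + 2*c) - 2 = -2 + y + 2*c)
t(R, I) = -116 + I + R (t(R, I) = -2 + ((R + I) - 114) = -2 + ((I + R) - 114) = -2 + (-114 + I + R) = -116 + I + R)
48380 - t(160, o(2, (0 - 6)/(3 - 1))) = 48380 - (-116 + (-2 + 2 + 2*((0 - 6)/(3 - 1))) + 160) = 48380 - (-116 + (-2 + 2 + 2*(-6/2)) + 160) = 48380 - (-116 + (-2 + 2 + 2*(-6*1/2)) + 160) = 48380 - (-116 + (-2 + 2 + 2*(-3)) + 160) = 48380 - (-116 + (-2 + 2 - 6) + 160) = 48380 - (-116 - 6 + 160) = 48380 - 1*38 = 48380 - 38 = 48342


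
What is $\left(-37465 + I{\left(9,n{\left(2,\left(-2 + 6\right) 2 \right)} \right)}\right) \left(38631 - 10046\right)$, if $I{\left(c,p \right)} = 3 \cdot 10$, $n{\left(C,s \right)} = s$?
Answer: $-1070079475$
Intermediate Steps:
$I{\left(c,p \right)} = 30$
$\left(-37465 + I{\left(9,n{\left(2,\left(-2 + 6\right) 2 \right)} \right)}\right) \left(38631 - 10046\right) = \left(-37465 + 30\right) \left(38631 - 10046\right) = \left(-37435\right) 28585 = -1070079475$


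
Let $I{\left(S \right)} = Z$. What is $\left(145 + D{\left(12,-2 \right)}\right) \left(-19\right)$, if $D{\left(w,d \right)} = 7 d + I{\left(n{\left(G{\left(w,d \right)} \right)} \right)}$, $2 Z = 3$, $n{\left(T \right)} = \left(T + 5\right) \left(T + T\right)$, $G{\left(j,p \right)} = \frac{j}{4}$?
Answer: $- \frac{5035}{2} \approx -2517.5$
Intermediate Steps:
$G{\left(j,p \right)} = \frac{j}{4}$ ($G{\left(j,p \right)} = j \frac{1}{4} = \frac{j}{4}$)
$n{\left(T \right)} = 2 T \left(5 + T\right)$ ($n{\left(T \right)} = \left(5 + T\right) 2 T = 2 T \left(5 + T\right)$)
$Z = \frac{3}{2}$ ($Z = \frac{1}{2} \cdot 3 = \frac{3}{2} \approx 1.5$)
$I{\left(S \right)} = \frac{3}{2}$
$D{\left(w,d \right)} = \frac{3}{2} + 7 d$ ($D{\left(w,d \right)} = 7 d + \frac{3}{2} = \frac{3}{2} + 7 d$)
$\left(145 + D{\left(12,-2 \right)}\right) \left(-19\right) = \left(145 + \left(\frac{3}{2} + 7 \left(-2\right)\right)\right) \left(-19\right) = \left(145 + \left(\frac{3}{2} - 14\right)\right) \left(-19\right) = \left(145 - \frac{25}{2}\right) \left(-19\right) = \frac{265}{2} \left(-19\right) = - \frac{5035}{2}$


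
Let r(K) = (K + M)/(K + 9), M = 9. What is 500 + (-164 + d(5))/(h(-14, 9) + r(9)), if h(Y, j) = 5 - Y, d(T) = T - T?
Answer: 2459/5 ≈ 491.80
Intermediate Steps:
d(T) = 0
r(K) = 1 (r(K) = (K + 9)/(K + 9) = (9 + K)/(9 + K) = 1)
500 + (-164 + d(5))/(h(-14, 9) + r(9)) = 500 + (-164 + 0)/((5 - 1*(-14)) + 1) = 500 - 164/((5 + 14) + 1) = 500 - 164/(19 + 1) = 500 - 164/20 = 500 - 164*1/20 = 500 - 41/5 = 2459/5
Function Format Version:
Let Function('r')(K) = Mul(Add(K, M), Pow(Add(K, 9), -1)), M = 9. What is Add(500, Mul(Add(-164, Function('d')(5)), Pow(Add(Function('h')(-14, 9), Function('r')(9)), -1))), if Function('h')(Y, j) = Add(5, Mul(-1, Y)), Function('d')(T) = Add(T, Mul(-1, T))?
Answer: Rational(2459, 5) ≈ 491.80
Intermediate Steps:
Function('d')(T) = 0
Function('r')(K) = 1 (Function('r')(K) = Mul(Add(K, 9), Pow(Add(K, 9), -1)) = Mul(Add(9, K), Pow(Add(9, K), -1)) = 1)
Add(500, Mul(Add(-164, Function('d')(5)), Pow(Add(Function('h')(-14, 9), Function('r')(9)), -1))) = Add(500, Mul(Add(-164, 0), Pow(Add(Add(5, Mul(-1, -14)), 1), -1))) = Add(500, Mul(-164, Pow(Add(Add(5, 14), 1), -1))) = Add(500, Mul(-164, Pow(Add(19, 1), -1))) = Add(500, Mul(-164, Pow(20, -1))) = Add(500, Mul(-164, Rational(1, 20))) = Add(500, Rational(-41, 5)) = Rational(2459, 5)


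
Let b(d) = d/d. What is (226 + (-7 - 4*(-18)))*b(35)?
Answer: 291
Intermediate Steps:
b(d) = 1
(226 + (-7 - 4*(-18)))*b(35) = (226 + (-7 - 4*(-18)))*1 = (226 + (-7 + 72))*1 = (226 + 65)*1 = 291*1 = 291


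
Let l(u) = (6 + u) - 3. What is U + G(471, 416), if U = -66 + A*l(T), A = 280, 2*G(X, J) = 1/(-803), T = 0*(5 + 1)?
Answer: 1243043/1606 ≈ 774.00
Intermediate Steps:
T = 0 (T = 0*6 = 0)
G(X, J) = -1/1606 (G(X, J) = (½)/(-803) = (½)*(-1/803) = -1/1606)
l(u) = 3 + u
U = 774 (U = -66 + 280*(3 + 0) = -66 + 280*3 = -66 + 840 = 774)
U + G(471, 416) = 774 - 1/1606 = 1243043/1606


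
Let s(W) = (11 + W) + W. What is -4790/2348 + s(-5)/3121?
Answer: -7473621/3664054 ≈ -2.0397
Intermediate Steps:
s(W) = 11 + 2*W
-4790/2348 + s(-5)/3121 = -4790/2348 + (11 + 2*(-5))/3121 = -4790*1/2348 + (11 - 10)*(1/3121) = -2395/1174 + 1*(1/3121) = -2395/1174 + 1/3121 = -7473621/3664054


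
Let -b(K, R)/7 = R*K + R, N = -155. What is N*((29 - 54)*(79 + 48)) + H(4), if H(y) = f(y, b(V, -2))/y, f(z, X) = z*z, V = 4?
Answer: 492129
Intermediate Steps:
b(K, R) = -7*R - 7*K*R (b(K, R) = -7*(R*K + R) = -7*(K*R + R) = -7*(R + K*R) = -7*R - 7*K*R)
f(z, X) = z²
H(y) = y (H(y) = y²/y = y)
N*((29 - 54)*(79 + 48)) + H(4) = -155*(29 - 54)*(79 + 48) + 4 = -(-3875)*127 + 4 = -155*(-3175) + 4 = 492125 + 4 = 492129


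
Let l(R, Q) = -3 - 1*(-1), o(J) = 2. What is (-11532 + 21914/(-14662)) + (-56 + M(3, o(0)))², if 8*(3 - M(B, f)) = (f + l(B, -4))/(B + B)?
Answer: -63959270/7331 ≈ -8724.5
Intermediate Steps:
l(R, Q) = -2 (l(R, Q) = -3 + 1 = -2)
M(B, f) = 3 - (-2 + f)/(16*B) (M(B, f) = 3 - (f - 2)/(8*(B + B)) = 3 - (-2 + f)/(8*(2*B)) = 3 - (-2 + f)*1/(2*B)/8 = 3 - (-2 + f)/(16*B))
(-11532 + 21914/(-14662)) + (-56 + M(3, o(0)))² = (-11532 + 21914/(-14662)) + (-56 + (1/16)*(2 - 1*2 + 48*3)/3)² = (-11532 + 21914*(-1/14662)) + (-56 + (1/16)*(⅓)*(2 - 2 + 144))² = (-11532 - 10957/7331) + (-56 + (1/16)*(⅓)*144)² = -84552049/7331 + (-56 + 3)² = -84552049/7331 + (-53)² = -84552049/7331 + 2809 = -63959270/7331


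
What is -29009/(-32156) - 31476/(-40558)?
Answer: 1094344639/652091524 ≈ 1.6782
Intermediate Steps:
-29009/(-32156) - 31476/(-40558) = -29009*(-1/32156) - 31476*(-1/40558) = 29009/32156 + 15738/20279 = 1094344639/652091524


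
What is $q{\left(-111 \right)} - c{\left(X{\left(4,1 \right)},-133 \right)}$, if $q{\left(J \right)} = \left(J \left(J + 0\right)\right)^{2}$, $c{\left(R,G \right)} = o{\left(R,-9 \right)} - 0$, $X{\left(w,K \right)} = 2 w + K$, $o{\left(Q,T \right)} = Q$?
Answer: $151807032$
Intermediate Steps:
$X{\left(w,K \right)} = K + 2 w$
$c{\left(R,G \right)} = R$ ($c{\left(R,G \right)} = R - 0 = R + 0 = R$)
$q{\left(J \right)} = J^{4}$ ($q{\left(J \right)} = \left(J J\right)^{2} = \left(J^{2}\right)^{2} = J^{4}$)
$q{\left(-111 \right)} - c{\left(X{\left(4,1 \right)},-133 \right)} = \left(-111\right)^{4} - \left(1 + 2 \cdot 4\right) = 151807041 - \left(1 + 8\right) = 151807041 - 9 = 151807032$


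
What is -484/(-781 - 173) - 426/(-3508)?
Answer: 526069/836658 ≈ 0.62877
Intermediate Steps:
-484/(-781 - 173) - 426/(-3508) = -484/(-954) - 426*(-1/3508) = -484*(-1/954) + 213/1754 = 242/477 + 213/1754 = 526069/836658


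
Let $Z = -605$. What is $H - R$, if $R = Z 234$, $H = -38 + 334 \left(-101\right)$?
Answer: $107798$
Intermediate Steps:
$H = -33772$ ($H = -38 - 33734 = -33772$)
$R = -141570$ ($R = \left(-605\right) 234 = -141570$)
$H - R = -33772 - -141570 = -33772 + 141570 = 107798$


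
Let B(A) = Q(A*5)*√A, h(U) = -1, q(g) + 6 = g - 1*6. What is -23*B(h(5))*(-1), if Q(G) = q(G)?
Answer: -391*I ≈ -391.0*I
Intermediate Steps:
q(g) = -12 + g (q(g) = -6 + (g - 1*6) = -6 + (g - 6) = -6 + (-6 + g) = -12 + g)
Q(G) = -12 + G
B(A) = √A*(-12 + 5*A) (B(A) = (-12 + A*5)*√A = (-12 + 5*A)*√A = √A*(-12 + 5*A))
-23*B(h(5))*(-1) = -23*√(-1)*(-12 + 5*(-1))*(-1) = -23*I*(-12 - 5)*(-1) = -23*I*(-17)*(-1) = -(-391)*I*(-1) = (391*I)*(-1) = -391*I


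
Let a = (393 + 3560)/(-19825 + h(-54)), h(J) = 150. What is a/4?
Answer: -3953/78700 ≈ -0.050229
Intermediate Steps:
a = -3953/19675 (a = (393 + 3560)/(-19825 + 150) = 3953/(-19675) = 3953*(-1/19675) = -3953/19675 ≈ -0.20091)
a/4 = -3953/19675/4 = (¼)*(-3953/19675) = -3953/78700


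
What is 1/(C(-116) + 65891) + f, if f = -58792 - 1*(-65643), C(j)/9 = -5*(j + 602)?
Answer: 301587872/44021 ≈ 6851.0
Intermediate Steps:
C(j) = -27090 - 45*j (C(j) = 9*(-5*(j + 602)) = 9*(-5*(602 + j)) = 9*(-3010 - 5*j) = -27090 - 45*j)
f = 6851 (f = -58792 + 65643 = 6851)
1/(C(-116) + 65891) + f = 1/((-27090 - 45*(-116)) + 65891) + 6851 = 1/((-27090 + 5220) + 65891) + 6851 = 1/(-21870 + 65891) + 6851 = 1/44021 + 6851 = 301587872/44021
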